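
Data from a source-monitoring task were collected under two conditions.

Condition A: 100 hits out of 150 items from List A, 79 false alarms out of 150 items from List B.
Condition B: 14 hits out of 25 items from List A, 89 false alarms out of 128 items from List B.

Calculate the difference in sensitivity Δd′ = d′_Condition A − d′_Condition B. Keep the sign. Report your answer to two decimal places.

Δd′ = 0.72

Condition A: z(0.6667) = 0.431, z(0.5267) = 0.067, d' = 0.364
Condition B: z(0.5600) = 0.151, z(0.6953) = 0.511, d' = -0.360
Δd' = d'_Condition A − d'_Condition B = 0.364 − (-0.360) = 0.724
Condition A has the higher sensitivity.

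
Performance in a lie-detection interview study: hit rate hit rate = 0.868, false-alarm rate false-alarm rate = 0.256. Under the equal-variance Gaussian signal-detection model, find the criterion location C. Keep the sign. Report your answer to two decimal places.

C = -0.23

z(H) = 1.1170
z(FA) = -0.6557
c = −½·[z(H) + z(FA)] = −0.5 × (1.1170 + (-0.6557)) = -0.23065
c < 0: the interviewer has a liberal response bias.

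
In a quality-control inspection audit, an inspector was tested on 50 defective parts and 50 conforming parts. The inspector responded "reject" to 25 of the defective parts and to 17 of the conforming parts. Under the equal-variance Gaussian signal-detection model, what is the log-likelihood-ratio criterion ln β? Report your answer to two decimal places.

ln β = 0.09

H = 25/50 = 0.5000
FA = 17/50 = 0.3400
Φ⁻¹(H) = Φ⁻¹(0.5000) = 0.000
Φ⁻¹(FA) = Φ⁻¹(0.3400) = -0.412
ln β = −½·[z(H)² − z(FA)²] = −0.5 × (0.000 − 0.170) = 0.085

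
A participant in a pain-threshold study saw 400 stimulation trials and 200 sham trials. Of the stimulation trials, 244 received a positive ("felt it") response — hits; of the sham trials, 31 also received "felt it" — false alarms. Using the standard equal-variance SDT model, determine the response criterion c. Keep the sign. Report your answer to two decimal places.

H = 244/400 = 0.6100
FA = 31/200 = 0.1550
Φ⁻¹(H) = Φ⁻¹(0.6100) = 0.279
Φ⁻¹(FA) = Φ⁻¹(0.1550) = -1.015
c = −½·[z(H) + z(FA)] = −0.5 × (0.279 + (-1.015)) = 0.368

c = 0.37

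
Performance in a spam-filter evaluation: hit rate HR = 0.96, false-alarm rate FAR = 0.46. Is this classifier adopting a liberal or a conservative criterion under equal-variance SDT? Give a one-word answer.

liberal

z(H) = 1.751, z(FA) = -0.100
c = −½·(z(H) + z(FA)) = -0.8255
c < 0 → liberal criterion (biased toward responding “yes”).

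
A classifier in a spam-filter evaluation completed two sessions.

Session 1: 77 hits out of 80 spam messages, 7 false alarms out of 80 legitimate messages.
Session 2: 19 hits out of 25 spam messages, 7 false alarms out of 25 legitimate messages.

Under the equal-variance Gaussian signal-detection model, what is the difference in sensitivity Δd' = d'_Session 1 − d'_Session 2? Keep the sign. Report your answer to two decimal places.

Session 1: z(0.9625) = 1.780, z(0.0875) = -1.356, d' = 3.136
Session 2: z(0.7600) = 0.706, z(0.2800) = -0.583, d' = 1.289
Δd' = d'_Session 1 − d'_Session 2 = 3.136 − 1.289 = 1.847
Session 1 has the higher sensitivity.

Δd' = 1.85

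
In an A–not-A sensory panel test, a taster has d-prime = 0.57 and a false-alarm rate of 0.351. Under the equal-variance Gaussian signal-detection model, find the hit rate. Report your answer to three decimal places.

hit rate = 0.574

z(false-alarm rate) = z(0.351) = -0.3826
z(H) = z(FA) + d' = -0.3826 + 0.57 = 0.1874
hit rate = Φ(0.1874) = 0.5743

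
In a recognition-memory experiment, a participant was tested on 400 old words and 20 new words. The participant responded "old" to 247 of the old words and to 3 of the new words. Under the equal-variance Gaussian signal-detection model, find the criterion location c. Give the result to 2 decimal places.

c = 0.37

H = 247/400 = 0.6175
FA = 3/20 = 0.1500
z(H) = 0.299
z(FA) = -1.036
c = −½·[z(H) + z(FA)] = −0.5 × (0.299 + (-1.036)) = 0.3685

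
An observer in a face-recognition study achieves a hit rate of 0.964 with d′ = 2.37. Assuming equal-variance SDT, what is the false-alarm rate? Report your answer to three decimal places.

false-alarm rate = 0.284

z(hit rate) = z(0.964) = 1.7991
z(FA) = z(H) − d' = 1.7991 − 2.37 = -0.5709
false-alarm rate = Φ(-0.5709) = 0.2840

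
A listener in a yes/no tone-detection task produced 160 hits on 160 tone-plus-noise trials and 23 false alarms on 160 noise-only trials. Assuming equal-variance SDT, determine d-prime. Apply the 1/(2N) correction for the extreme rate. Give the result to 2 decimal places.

d-prime = 3.80

The hit rate is 160/160 = 1, so apply the 1/(2N) correction: H → 1 − 1/(2·160) = 0.99687.
z(H) = z(0.99687) = 2.734
z(FA) = z(0.14375) = -1.064
d' = 2.734 − (-1.064) = 3.798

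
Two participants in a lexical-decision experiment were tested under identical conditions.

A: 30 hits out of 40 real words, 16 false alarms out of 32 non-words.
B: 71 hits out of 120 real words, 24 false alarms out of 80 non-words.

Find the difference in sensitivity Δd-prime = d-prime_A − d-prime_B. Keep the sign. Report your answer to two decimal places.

Δd-prime = -0.08

A: z(0.7500) = 0.674, z(0.5000) = 0.000, d' = 0.674
B: z(0.5917) = 0.232, z(0.3000) = -0.524, d' = 0.756
Δd' = d'_A − d'_B = 0.674 − 0.756 = -0.082
B has the higher sensitivity.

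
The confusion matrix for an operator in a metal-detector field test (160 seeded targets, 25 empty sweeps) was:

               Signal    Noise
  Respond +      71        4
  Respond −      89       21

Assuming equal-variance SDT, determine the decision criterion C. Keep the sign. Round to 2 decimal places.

H = 71/160 = 0.4437
FA = 4/25 = 0.1600
z(0.4437) = -0.142, z(0.1600) = -0.994
c = −½·[z(H) + z(FA)] = −0.5 × (-0.142 + (-0.994)) = 0.568
c > 0: the operator has a conservative response bias.

C = 0.57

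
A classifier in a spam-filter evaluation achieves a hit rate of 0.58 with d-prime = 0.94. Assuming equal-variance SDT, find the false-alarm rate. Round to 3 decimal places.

false-alarm rate = 0.230

z(hit rate) = z(0.58) = 0.2019
z(FA) = z(H) − d' = 0.2019 − 0.94 = -0.7381
false-alarm rate = Φ(-0.7381) = 0.2302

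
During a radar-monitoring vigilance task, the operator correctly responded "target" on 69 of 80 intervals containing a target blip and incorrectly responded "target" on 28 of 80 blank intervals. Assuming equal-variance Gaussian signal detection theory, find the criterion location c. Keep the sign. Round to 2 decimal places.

H = 69/80 = 0.8625
FA = 28/80 = 0.3500
z(H) = z(0.8625) = 1.092
z(FA) = z(0.3500) = -0.385
c = −½·[z(H) + z(FA)] = −0.5 × (1.092 + (-0.385)) = -0.3535
c < 0: the operator has a liberal response bias.

c = -0.35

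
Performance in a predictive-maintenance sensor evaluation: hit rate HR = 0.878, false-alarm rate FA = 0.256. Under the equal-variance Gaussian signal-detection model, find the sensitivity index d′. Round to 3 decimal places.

d′ = 1.821

z(H) = z(0.878) = 1.1650
z(FA) = z(0.256) = -0.6557
d' = z(H) − z(FA) = 1.1650 − (-0.6557) = 1.8207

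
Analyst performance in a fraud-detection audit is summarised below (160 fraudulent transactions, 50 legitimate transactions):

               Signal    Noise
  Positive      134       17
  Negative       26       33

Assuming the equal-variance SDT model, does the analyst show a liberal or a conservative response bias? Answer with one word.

z(H) = 0.984, z(FA) = -0.412
c = −½·(z(H) + z(FA)) = -0.286
c < 0 → liberal criterion (biased toward responding “yes”).

liberal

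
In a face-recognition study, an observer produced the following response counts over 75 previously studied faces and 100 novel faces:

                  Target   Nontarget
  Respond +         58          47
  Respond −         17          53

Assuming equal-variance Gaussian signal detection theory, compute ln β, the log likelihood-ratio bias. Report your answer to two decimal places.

ln β = -0.28

H = 58/75 = 0.7733
FA = 47/100 = 0.4700
Φ⁻¹(H) = 0.750
Φ⁻¹(FA) = -0.075
ln β = −½·[z(H)² − z(FA)²] = −0.5 × (0.563 − 0.006) = -0.2785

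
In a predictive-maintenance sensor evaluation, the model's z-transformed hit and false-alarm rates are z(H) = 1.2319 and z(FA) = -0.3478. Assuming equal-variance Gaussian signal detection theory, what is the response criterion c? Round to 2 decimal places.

c = -0.44

c = −½·[z(H) + z(FA)] = −½·(1.2319 + (-0.3478)) = -0.44205
c < 0: the model has a liberal response bias.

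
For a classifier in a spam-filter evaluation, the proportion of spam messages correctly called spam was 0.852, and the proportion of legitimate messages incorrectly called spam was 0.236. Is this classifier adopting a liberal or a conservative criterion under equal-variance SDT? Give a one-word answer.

z(H) = 1.045, z(FA) = -0.719
c = −½·(z(H) + z(FA)) = -0.163
c < 0 → liberal criterion (biased toward responding “yes”).

liberal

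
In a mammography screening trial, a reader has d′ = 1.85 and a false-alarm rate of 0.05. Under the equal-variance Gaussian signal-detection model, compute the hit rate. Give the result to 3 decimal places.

z(false-alarm rate) = z(0.05) = -1.6449
z(H) = z(FA) + d' = -1.6449 + 1.85 = 0.2051
hit rate = Φ(0.2051) = 0.5813

hit rate = 0.581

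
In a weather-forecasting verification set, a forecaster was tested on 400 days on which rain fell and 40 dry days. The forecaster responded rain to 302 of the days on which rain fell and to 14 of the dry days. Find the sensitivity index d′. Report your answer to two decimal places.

H = 302/400 = 0.7550
FA = 14/40 = 0.3500
Φ⁻¹(H) = 0.6903
Φ⁻¹(FA) = -0.3853
d' = z(H) − z(FA) = 0.6903 − (-0.3853) = 1.0756

d′ = 1.08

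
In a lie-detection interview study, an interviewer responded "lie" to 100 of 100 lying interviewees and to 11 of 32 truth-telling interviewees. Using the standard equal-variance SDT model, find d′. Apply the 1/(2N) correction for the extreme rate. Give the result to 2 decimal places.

d′ = 2.98

The hit rate is 100/100 = 1, so apply the 1/(2N) correction: H → 1 − 1/(2·100) = 0.99500.
z(H) = z(0.99500) = 2.576
z(FA) = z(0.34375) = -0.402
d' = 2.576 − (-0.402) = 2.978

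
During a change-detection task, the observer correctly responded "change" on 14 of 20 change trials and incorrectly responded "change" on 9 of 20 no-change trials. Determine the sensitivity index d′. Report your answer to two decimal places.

H = 14/20 = 0.7000
FA = 9/20 = 0.4500
z(0.7000) = 0.524, z(0.4500) = -0.126
d' = z(H) − z(FA) = 0.524 − (-0.126) = 0.650

d′ = 0.65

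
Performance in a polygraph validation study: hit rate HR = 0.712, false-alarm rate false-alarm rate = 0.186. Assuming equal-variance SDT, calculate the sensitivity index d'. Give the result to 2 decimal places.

d' = 1.45

z(H) = z(0.712) = 0.5592
z(FA) = z(0.186) = -0.8927
d' = z(H) − z(FA) = 0.5592 − (-0.8927) = 1.4519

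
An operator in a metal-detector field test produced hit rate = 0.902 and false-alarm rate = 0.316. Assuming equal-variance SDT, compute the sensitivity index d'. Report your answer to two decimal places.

d' = 1.77

z(H) = z(0.902) = 1.2930
z(FA) = z(0.316) = -0.4789
d' = z(H) − z(FA) = 1.2930 − (-0.4789) = 1.7719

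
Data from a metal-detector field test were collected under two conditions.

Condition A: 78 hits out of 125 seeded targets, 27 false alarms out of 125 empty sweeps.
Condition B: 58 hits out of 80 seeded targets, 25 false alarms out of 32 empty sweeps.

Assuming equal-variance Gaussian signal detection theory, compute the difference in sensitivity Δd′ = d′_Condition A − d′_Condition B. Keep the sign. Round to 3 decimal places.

Δd′ = 1.280

Condition A: z(0.6240) = 0.3160, z(0.2160) = -0.7858, d' = 1.1018
Condition B: z(0.7250) = 0.5978, z(0.7812) = 0.7763, d' = -0.1785
Δd' = d'_Condition A − d'_Condition B = 1.1018 − (-0.1785) = 1.2803
Condition A has the higher sensitivity.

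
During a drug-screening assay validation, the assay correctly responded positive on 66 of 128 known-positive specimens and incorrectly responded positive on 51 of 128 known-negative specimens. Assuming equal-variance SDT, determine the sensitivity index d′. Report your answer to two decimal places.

H = 66/128 = 0.5156
FA = 51/128 = 0.3984
Φ⁻¹(H) = Φ⁻¹(0.5156) = 0.039
Φ⁻¹(FA) = Φ⁻¹(0.3984) = -0.257
d' = z(H) − z(FA) = 0.039 − (-0.257) = 0.296

d′ = 0.30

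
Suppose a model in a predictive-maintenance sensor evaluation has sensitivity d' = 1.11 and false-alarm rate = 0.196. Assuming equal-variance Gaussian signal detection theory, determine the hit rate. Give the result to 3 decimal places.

z(false-alarm rate) = z(0.196) = -0.8560
z(H) = z(FA) + d' = -0.8560 + 1.11 = 0.2540
hit rate = Φ(0.2540) = 0.6003

hit rate = 0.600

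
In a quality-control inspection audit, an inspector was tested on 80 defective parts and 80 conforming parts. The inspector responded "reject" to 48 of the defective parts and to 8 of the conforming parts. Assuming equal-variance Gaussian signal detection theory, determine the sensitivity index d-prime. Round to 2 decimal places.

d-prime = 1.53

H = 48/80 = 0.6000
FA = 8/80 = 0.1000
z(H) = 0.2533
z(FA) = -1.2816
d' = z(H) − z(FA) = 0.2533 − (-1.2816) = 1.5349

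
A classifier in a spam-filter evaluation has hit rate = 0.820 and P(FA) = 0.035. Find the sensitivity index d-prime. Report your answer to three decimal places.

d-prime = 2.727

z(0.820) = 0.9154, z(0.035) = -1.8119
d' = z(H) − z(FA) = 0.9154 − (-1.8119) = 2.7273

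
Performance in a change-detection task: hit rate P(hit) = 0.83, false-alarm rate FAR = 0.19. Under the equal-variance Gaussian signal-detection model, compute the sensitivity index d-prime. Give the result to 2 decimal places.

d-prime = 1.83

Φ⁻¹(H) = Φ⁻¹(0.83) = 0.954
Φ⁻¹(FA) = Φ⁻¹(0.19) = -0.878
d' = z(H) − z(FA) = 0.954 − (-0.878) = 1.832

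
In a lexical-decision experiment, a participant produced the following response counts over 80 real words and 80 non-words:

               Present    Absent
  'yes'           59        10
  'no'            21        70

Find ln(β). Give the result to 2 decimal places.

H = 59/80 = 0.7375
FA = 10/80 = 0.1250
z(H) = 0.636
z(FA) = -1.150
ln β = −½·[z(H)² − z(FA)²] = −0.5 × (0.404 − 1.323) = 0.4595

ln β = 0.46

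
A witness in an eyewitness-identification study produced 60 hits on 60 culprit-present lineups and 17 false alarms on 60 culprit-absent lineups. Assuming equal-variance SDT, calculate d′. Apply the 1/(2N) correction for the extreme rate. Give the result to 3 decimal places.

d′ = 2.967

The hit rate is 60/60 = 1, so apply the 1/(2N) correction: H → 1 − 1/(2·60) = 0.99167.
z(H) = z(0.99167) = 2.3941
z(FA) = z(0.28333) = -0.5730
d' = 2.3941 − (-0.5730) = 2.9671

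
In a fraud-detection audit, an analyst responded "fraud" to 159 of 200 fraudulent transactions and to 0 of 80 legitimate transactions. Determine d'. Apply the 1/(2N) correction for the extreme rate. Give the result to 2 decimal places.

d' = 3.32

The false-alarm rate is 0/80 = 0, so apply the 1/(2N) correction: FA → 1/(2·80) = 0.00625.
z(H) = z(0.79500) = 0.824
z(FA) = z(0.00625) = -2.498
d' = 0.824 − (-2.498) = 3.322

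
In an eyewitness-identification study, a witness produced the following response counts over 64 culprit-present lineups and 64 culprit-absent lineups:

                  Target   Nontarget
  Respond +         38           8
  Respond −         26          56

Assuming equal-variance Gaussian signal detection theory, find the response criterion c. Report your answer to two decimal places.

c = 0.46

H = 38/64 = 0.5938
FA = 8/64 = 0.1250
z(H) = 0.237
z(FA) = -1.150
c = −½·[z(H) + z(FA)] = −0.5 × (0.237 + (-1.150)) = 0.4565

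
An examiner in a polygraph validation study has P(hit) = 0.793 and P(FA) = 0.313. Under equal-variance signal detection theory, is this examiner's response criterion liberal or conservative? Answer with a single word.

liberal

z(H) = 0.817, z(FA) = -0.487
c = −½·(z(H) + z(FA)) = -0.165
c < 0 → liberal criterion (biased toward responding “yes”).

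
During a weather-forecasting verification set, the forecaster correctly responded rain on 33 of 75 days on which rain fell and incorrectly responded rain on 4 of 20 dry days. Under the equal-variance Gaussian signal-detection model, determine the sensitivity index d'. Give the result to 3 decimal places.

d' = 0.691

H = 33/75 = 0.4400
FA = 4/20 = 0.2000
z(H) = z(0.4400) = -0.1510
z(FA) = z(0.2000) = -0.8416
d' = z(H) − z(FA) = -0.1510 − (-0.8416) = 0.6906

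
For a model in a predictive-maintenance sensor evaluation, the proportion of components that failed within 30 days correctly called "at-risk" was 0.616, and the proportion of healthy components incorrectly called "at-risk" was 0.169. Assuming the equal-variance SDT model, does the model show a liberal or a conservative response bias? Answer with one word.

conservative

z(H) = 0.295, z(FA) = -0.958
c = −½·(z(H) + z(FA)) = 0.3315
c > 0 → conservative criterion (biased toward responding “no”).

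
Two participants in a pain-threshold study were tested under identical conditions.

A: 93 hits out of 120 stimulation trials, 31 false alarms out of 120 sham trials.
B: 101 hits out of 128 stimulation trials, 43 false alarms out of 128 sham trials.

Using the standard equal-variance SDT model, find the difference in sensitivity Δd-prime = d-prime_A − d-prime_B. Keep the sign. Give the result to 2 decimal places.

A: z(0.7750) = 0.755, z(0.2583) = -0.649, d' = 1.404
B: z(0.7891) = 0.803, z(0.3359) = -0.424, d' = 1.227
Δd' = d'_A − d'_B = 1.404 − 1.227 = 0.177
A has the higher sensitivity.

Δd-prime = 0.18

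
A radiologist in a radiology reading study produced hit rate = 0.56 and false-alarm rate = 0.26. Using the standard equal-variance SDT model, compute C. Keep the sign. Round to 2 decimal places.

C = 0.25

Φ⁻¹(0.56) = 0.1510, Φ⁻¹(0.26) = -0.6433
c = −½·[z(H) + z(FA)] = −0.5 × (0.1510 + (-0.6433)) = 0.24615
c > 0: the radiologist has a conservative response bias.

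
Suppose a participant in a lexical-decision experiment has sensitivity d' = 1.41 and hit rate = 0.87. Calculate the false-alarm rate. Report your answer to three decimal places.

false-alarm rate = 0.388

z(hit rate) = z(0.87) = 1.1264
z(FA) = z(H) − d' = 1.1264 − 1.41 = -0.2836
false-alarm rate = Φ(-0.2836) = 0.3884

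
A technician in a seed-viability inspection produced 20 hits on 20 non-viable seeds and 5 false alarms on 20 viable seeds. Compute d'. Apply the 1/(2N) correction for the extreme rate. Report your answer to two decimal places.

The hit rate is 20/20 = 1, so apply the 1/(2N) correction: H → 1 − 1/(2·20) = 0.97500.
z(H) = z(0.97500) = 1.960
z(FA) = z(0.25000) = -0.674
d' = 1.960 − (-0.674) = 2.634

d' = 2.63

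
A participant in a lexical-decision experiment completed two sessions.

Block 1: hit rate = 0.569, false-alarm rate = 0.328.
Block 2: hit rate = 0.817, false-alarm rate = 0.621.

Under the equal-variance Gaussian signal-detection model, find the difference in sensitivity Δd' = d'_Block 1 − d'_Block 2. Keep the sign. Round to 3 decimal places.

Δd' = 0.023

Block 1: z(0.569) = 0.1738, z(0.328) = -0.4454, d' = 0.6192
Block 2: z(0.817) = 0.9040, z(0.621) = 0.3081, d' = 0.5959
Δd' = d'_Block 1 − d'_Block 2 = 0.6192 − 0.5959 = 0.0233
Block 1 has the higher sensitivity.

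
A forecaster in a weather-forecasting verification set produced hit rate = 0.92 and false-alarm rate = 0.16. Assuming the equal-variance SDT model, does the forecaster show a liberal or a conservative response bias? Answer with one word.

liberal

z(H) = 1.405, z(FA) = -0.994
c = −½·(z(H) + z(FA)) = -0.2055
c < 0 → liberal criterion (biased toward responding “yes”).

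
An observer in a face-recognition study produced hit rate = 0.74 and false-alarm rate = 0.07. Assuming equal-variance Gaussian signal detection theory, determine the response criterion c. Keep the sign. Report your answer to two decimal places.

c = 0.42

z(H) = z(0.74) = 0.643
z(FA) = z(0.07) = -1.476
c = −½·[z(H) + z(FA)] = −0.5 × (0.643 + (-1.476)) = 0.4165
c > 0: the observer has a conservative response bias.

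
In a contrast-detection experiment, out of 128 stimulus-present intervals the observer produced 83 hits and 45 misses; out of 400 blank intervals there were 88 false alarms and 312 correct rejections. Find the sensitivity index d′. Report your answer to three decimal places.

H = 83/128 = 0.6484
FA = 88/400 = 0.2200
z(H) = z(0.6484) = 0.3810
z(FA) = z(0.2200) = -0.7722
d' = z(H) − z(FA) = 0.3810 − (-0.7722) = 1.1532

d′ = 1.153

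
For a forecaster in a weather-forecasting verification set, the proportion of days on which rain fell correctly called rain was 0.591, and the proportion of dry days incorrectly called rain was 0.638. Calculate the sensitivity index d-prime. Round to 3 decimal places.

d-prime = -0.123

Φ⁻¹(H) = Φ⁻¹(0.591) = 0.2301
Φ⁻¹(FA) = Φ⁻¹(0.638) = 0.3531
d' = z(H) − z(FA) = 0.2301 − 0.3531 = -0.1230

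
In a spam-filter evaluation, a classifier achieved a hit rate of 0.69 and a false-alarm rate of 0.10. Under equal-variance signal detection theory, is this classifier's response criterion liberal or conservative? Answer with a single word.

z(H) = 0.496, z(FA) = -1.282
c = −½·(z(H) + z(FA)) = 0.393
c > 0 → conservative criterion (biased toward responding “no”).

conservative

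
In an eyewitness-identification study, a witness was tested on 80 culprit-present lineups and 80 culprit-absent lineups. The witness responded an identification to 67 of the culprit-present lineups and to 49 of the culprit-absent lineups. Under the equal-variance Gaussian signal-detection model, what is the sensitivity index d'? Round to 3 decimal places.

H = 67/80 = 0.8375
FA = 49/80 = 0.6125
Φ⁻¹(H) = Φ⁻¹(0.8375) = 0.9842
Φ⁻¹(FA) = Φ⁻¹(0.6125) = 0.2858
d' = z(H) − z(FA) = 0.9842 − 0.2858 = 0.6984

d' = 0.698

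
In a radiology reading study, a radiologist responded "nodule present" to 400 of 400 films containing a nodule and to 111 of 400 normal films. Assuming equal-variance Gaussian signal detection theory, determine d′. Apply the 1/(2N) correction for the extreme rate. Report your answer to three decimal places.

The hit rate is 400/400 = 1, so apply the 1/(2N) correction: H → 1 − 1/(2·400) = 0.99875.
z(H) = z(0.99875) = 3.0233
z(FA) = z(0.27750) = -0.5903
d' = 3.0233 − (-0.5903) = 3.6136

d′ = 3.614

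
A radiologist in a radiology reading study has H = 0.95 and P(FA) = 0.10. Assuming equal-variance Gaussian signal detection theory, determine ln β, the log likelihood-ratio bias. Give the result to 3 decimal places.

z(H) = z(0.95) = 1.6449
z(FA) = z(0.10) = -1.2816
ln β = −½·[z(H)² − z(FA)²] = −0.5 × (2.7057 − 1.6425) = -0.5316

ln β = -0.532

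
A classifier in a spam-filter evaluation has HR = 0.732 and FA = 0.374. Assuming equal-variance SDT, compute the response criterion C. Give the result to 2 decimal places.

C = -0.15

z(H) = z(0.732) = 0.619
z(FA) = z(0.374) = -0.321
c = −½·[z(H) + z(FA)] = −0.5 × (0.619 + (-0.321)) = -0.149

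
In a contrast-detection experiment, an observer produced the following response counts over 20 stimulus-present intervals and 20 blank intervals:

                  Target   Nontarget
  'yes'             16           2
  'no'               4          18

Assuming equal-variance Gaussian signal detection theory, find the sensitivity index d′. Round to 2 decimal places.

d′ = 2.12

H = 16/20 = 0.8000
FA = 2/20 = 0.1000
z(H) = 0.8416
z(FA) = -1.2816
d' = z(H) − z(FA) = 0.8416 − (-1.2816) = 2.1232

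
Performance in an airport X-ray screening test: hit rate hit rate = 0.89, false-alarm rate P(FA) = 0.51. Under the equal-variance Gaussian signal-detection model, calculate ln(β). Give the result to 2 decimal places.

ln β = -0.75

z(H) = z(0.89) = 1.227
z(FA) = z(0.51) = 0.025
ln β = −½·[z(H)² − z(FA)²] = −0.5 × (1.506 − 0.001) = -0.7525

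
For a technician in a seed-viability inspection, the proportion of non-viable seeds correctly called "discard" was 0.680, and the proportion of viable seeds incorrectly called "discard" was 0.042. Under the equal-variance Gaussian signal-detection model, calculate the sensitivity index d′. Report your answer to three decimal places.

z(H) = z(0.680) = 0.4677
z(FA) = z(0.042) = -1.7279
d' = z(H) − z(FA) = 0.4677 − (-1.7279) = 2.1956

d′ = 2.196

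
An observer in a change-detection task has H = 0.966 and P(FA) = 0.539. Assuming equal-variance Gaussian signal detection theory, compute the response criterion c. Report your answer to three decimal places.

c = -0.961

z(H) = 1.8250
z(FA) = 0.0979
c = −½·[z(H) + z(FA)] = −0.5 × (1.8250 + 0.0979) = -0.96145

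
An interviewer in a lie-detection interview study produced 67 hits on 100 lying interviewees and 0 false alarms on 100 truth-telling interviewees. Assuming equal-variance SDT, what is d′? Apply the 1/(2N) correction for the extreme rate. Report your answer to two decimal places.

d′ = 3.02

The false-alarm rate is 0/100 = 0, so apply the 1/(2N) correction: FA → 1/(2·100) = 0.00500.
z(H) = z(0.67000) = 0.440
z(FA) = z(0.00500) = -2.576
d' = 0.440 − (-2.576) = 3.016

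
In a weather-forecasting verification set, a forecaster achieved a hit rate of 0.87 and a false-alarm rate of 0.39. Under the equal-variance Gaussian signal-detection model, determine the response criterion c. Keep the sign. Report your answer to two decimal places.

c = -0.42

z(0.87) = 1.126, z(0.39) = -0.279
c = −½·[z(H) + z(FA)] = −0.5 × (1.126 + (-0.279)) = -0.4235
c < 0: the forecaster has a liberal response bias.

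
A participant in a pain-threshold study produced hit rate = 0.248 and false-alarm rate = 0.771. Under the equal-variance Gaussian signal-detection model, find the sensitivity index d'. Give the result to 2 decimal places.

z(H) = -0.681
z(FA) = 0.742
d' = z(H) − z(FA) = -0.681 − 0.742 = -1.423

d' = -1.42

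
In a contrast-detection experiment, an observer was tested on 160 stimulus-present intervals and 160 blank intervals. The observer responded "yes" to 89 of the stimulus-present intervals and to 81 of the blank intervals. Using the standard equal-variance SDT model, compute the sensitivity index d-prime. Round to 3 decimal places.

d-prime = 0.126

H = 89/160 = 0.5563
FA = 81/160 = 0.5062
Φ⁻¹(0.5563) = 0.1416, Φ⁻¹(0.5062) = 0.0155
d' = z(H) − z(FA) = 0.1416 − 0.0155 = 0.1261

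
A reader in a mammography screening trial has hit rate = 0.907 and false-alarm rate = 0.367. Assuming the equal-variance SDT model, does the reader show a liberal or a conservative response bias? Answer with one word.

z(H) = 1.323, z(FA) = -0.340
c = −½·(z(H) + z(FA)) = -0.4915
c < 0 → liberal criterion (biased toward responding “yes”).

liberal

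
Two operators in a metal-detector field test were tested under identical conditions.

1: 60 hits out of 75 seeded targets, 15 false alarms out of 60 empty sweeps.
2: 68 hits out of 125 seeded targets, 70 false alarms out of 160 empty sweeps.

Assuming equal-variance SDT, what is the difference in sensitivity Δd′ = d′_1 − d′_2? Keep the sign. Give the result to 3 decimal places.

1: z(0.8000) = 0.8416, z(0.2500) = -0.6745, d' = 1.5161
2: z(0.5440) = 0.1105, z(0.4375) = -0.1573, d' = 0.2678
Δd' = d'_1 − d'_2 = 1.5161 − 0.2678 = 1.2483
1 has the higher sensitivity.

Δd′ = 1.248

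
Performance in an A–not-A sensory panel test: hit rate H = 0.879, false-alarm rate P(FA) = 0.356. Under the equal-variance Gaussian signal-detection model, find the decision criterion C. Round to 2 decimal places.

Φ⁻¹(H) = Φ⁻¹(0.879) = 1.170
Φ⁻¹(FA) = Φ⁻¹(0.356) = -0.369
c = −½·[z(H) + z(FA)] = −0.5 × (1.170 + (-0.369)) = -0.4005

C = -0.40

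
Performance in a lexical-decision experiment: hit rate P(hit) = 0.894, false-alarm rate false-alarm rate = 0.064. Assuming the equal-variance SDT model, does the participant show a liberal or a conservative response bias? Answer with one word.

z(H) = 1.248, z(FA) = -1.522
c = −½·(z(H) + z(FA)) = 0.137
c > 0 → conservative criterion (biased toward responding “no”).

conservative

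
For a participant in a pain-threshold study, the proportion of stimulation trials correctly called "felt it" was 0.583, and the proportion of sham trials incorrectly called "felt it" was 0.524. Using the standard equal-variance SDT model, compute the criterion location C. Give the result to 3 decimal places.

C = -0.135

z(H) = z(0.583) = 0.2096
z(FA) = z(0.524) = 0.0602
c = −½·[z(H) + z(FA)] = −0.5 × (0.2096 + 0.0602) = -0.1349
c < 0: the participant has a liberal response bias.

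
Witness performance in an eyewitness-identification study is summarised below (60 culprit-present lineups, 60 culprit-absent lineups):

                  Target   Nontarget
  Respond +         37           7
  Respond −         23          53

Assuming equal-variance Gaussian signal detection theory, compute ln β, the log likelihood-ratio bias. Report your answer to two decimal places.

ln β = 0.67

H = 37/60 = 0.6167
FA = 7/60 = 0.1167
Φ⁻¹(0.6167) = 0.297, Φ⁻¹(0.1167) = -1.192
ln β = −½·[z(H)² − z(FA)²] = −0.5 × (0.088 − 1.421) = 0.6665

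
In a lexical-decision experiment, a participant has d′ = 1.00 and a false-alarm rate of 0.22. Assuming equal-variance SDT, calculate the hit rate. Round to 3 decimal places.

hit rate = 0.590

z(false-alarm rate) = z(0.22) = -0.7722
z(H) = z(FA) + d' = -0.7722 + 1.00 = 0.2278
hit rate = Φ(0.2278) = 0.5901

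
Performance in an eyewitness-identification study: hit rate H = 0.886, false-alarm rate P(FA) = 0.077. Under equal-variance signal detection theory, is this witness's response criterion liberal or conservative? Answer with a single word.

z(H) = 1.206, z(FA) = -1.426
c = −½·(z(H) + z(FA)) = 0.110
c > 0 → conservative criterion (biased toward responding “no”).

conservative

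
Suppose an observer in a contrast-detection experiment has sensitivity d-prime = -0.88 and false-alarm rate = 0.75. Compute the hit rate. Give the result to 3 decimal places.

z(false-alarm rate) = z(0.75) = 0.6745
z(H) = z(FA) + d' = 0.6745 + (-0.88) = -0.2055
hit rate = Φ(-0.2055) = 0.4186

hit rate = 0.419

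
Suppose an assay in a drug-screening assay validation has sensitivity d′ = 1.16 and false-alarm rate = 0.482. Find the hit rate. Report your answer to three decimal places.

hit rate = 0.868

z(false-alarm rate) = z(0.482) = -0.0451
z(H) = z(FA) + d' = -0.0451 + 1.16 = 1.1149
hit rate = Φ(1.1149) = 0.8676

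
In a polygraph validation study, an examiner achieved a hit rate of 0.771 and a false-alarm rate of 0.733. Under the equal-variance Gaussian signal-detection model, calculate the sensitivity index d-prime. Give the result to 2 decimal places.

z(H) = 0.7421
z(FA) = 0.6219
d' = z(H) − z(FA) = 0.7421 − 0.6219 = 0.1202

d-prime = 0.12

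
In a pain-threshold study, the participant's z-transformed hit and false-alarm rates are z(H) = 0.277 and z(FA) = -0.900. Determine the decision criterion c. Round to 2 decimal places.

c = −½·[z(H) + z(FA)] = −½·(0.277 + (-0.900)) = 0.3115
c > 0: the participant has a conservative response bias.

c = 0.31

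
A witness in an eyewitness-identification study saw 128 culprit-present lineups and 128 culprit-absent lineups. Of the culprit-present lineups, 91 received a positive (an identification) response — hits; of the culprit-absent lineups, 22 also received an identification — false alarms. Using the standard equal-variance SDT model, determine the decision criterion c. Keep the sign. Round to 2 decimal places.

c = 0.20

H = 91/128 = 0.7109
FA = 22/128 = 0.1719
Φ⁻¹(H) = Φ⁻¹(0.7109) = 0.556
Φ⁻¹(FA) = Φ⁻¹(0.1719) = -0.947
c = −½·[z(H) + z(FA)] = −0.5 × (0.556 + (-0.947)) = 0.1955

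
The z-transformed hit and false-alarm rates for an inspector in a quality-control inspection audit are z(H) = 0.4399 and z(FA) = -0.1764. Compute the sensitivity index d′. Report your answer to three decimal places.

d′ = 0.616

d' = z(H) − z(FA) = 0.4399 − (-0.1764) = 0.6163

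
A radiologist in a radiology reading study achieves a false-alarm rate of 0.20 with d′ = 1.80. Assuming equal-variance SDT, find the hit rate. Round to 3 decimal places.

z(false-alarm rate) = z(0.20) = -0.8416
z(H) = z(FA) + d' = -0.8416 + 1.80 = 0.9584
hit rate = Φ(0.9584) = 0.8311

hit rate = 0.831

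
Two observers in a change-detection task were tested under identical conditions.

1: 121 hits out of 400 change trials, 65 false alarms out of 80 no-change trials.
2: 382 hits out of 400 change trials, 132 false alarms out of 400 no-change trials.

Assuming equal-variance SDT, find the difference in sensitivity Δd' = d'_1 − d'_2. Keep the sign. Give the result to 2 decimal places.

1: z(0.3025) = -0.517, z(0.8125) = 0.887, d' = -1.404
2: z(0.9550) = 1.695, z(0.3300) = -0.440, d' = 2.135
Δd' = d'_1 − d'_2 = -1.404 − 2.135 = -3.539
2 has the higher sensitivity.

Δd' = -3.54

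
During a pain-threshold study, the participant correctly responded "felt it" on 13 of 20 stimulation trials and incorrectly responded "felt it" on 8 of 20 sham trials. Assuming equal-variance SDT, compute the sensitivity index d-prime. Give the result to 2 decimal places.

H = 13/20 = 0.6500
FA = 8/20 = 0.4000
z(H) = z(0.6500) = 0.3853
z(FA) = z(0.4000) = -0.2533
d' = z(H) − z(FA) = 0.3853 − (-0.2533) = 0.6386

d-prime = 0.64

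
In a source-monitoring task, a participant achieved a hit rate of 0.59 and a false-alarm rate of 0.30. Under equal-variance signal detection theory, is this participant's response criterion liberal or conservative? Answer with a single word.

conservative

z(H) = 0.228, z(FA) = -0.524
c = −½·(z(H) + z(FA)) = 0.148
c > 0 → conservative criterion (biased toward responding “no”).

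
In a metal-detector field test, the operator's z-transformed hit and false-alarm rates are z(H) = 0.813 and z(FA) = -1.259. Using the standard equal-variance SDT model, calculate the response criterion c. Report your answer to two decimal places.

c = 0.22

c = −½·[z(H) + z(FA)] = −½·(0.813 + (-1.259)) = 0.223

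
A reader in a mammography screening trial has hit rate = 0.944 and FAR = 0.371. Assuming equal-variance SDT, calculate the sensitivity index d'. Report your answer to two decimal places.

z(0.944) = 1.589, z(0.371) = -0.329
d' = z(H) − z(FA) = 1.589 − (-0.329) = 1.918

d' = 1.92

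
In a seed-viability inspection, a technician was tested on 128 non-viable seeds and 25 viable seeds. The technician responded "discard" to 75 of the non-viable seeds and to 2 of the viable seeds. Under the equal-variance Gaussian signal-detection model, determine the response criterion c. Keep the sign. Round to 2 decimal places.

H = 75/128 = 0.5859
FA = 2/25 = 0.0800
z(0.5859) = 0.2170, z(0.0800) = -1.4051
c = −½·[z(H) + z(FA)] = −0.5 × (0.2170 + (-1.4051)) = 0.59405
c > 0: the technician has a conservative response bias.

c = 0.59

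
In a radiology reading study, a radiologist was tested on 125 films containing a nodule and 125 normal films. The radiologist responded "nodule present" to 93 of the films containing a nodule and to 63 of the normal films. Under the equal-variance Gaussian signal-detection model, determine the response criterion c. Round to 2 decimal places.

c = -0.33

H = 93/125 = 0.7440
FA = 63/125 = 0.5040
Φ⁻¹(0.7440) = 0.6557, Φ⁻¹(0.5040) = 0.0100
c = −½·[z(H) + z(FA)] = −0.5 × (0.6557 + 0.0100) = -0.33285
c < 0: the radiologist has a liberal response bias.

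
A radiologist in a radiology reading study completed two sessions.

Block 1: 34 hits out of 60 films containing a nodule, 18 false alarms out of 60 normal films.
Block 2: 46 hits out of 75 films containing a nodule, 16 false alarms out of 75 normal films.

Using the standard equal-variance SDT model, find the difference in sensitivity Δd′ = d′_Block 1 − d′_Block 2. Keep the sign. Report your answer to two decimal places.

Δd′ = -0.39

Block 1: z(0.5667) = 0.168, z(0.3000) = -0.524, d' = 0.692
Block 2: z(0.6133) = 0.288, z(0.2133) = -0.795, d' = 1.083
Δd' = d'_Block 1 − d'_Block 2 = 0.692 − 1.083 = -0.391
Block 2 has the higher sensitivity.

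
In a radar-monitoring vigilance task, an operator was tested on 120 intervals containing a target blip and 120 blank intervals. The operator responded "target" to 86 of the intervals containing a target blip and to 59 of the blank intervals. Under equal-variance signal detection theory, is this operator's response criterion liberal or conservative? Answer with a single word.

liberal

z(H) = 0.573, z(FA) = -0.021
c = −½·(z(H) + z(FA)) = -0.276
c < 0 → liberal criterion (biased toward responding “yes”).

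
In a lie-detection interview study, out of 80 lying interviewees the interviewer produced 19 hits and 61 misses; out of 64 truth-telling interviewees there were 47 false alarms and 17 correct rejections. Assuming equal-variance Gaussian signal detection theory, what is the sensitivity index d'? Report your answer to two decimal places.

H = 19/80 = 0.2375
FA = 47/64 = 0.7344
z(H) = -0.7144
z(FA) = 0.6262
d' = z(H) − z(FA) = -0.7144 − 0.6262 = -1.3406

d' = -1.34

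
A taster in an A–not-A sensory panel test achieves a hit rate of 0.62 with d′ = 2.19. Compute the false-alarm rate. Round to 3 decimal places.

z(hit rate) = z(0.62) = 0.3055
z(FA) = z(H) − d' = 0.3055 − 2.19 = -1.8845
false-alarm rate = Φ(-1.8845) = 0.0297

false-alarm rate = 0.030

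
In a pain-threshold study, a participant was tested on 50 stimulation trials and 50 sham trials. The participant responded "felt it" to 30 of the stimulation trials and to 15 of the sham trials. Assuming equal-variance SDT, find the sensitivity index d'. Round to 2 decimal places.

H = 30/50 = 0.6000
FA = 15/50 = 0.3000
z(H) = z(0.6000) = 0.253
z(FA) = z(0.3000) = -0.524
d' = z(H) − z(FA) = 0.253 − (-0.524) = 0.777

d' = 0.78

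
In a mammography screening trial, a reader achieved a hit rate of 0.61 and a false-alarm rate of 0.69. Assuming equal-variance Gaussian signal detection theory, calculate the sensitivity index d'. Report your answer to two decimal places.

z(H) = z(0.61) = 0.2793
z(FA) = z(0.69) = 0.4959
d' = z(H) − z(FA) = 0.2793 − 0.4959 = -0.2166

d' = -0.22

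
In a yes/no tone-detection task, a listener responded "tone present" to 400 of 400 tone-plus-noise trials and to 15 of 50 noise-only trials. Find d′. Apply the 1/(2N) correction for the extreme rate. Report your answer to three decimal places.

The hit rate is 400/400 = 1, so apply the 1/(2N) correction: H → 1 − 1/(2·400) = 0.99875.
z(H) = z(0.99875) = 3.0233
z(FA) = z(0.30000) = -0.5244
d' = 3.0233 − (-0.5244) = 3.5477

d′ = 3.548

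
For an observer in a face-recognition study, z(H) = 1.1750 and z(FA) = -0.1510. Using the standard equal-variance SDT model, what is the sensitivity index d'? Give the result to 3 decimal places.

d' = 1.326

d' = z(H) − z(FA) = 1.1750 − (-0.1510) = 1.3260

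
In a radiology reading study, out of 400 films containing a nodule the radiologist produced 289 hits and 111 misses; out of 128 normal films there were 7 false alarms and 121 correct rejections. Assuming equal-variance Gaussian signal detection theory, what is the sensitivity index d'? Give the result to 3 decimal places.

d' = 2.191

H = 289/400 = 0.7225
FA = 7/128 = 0.0547
z(H) = 0.5903
z(FA) = -1.6009
d' = z(H) − z(FA) = 0.5903 − (-1.6009) = 2.1912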